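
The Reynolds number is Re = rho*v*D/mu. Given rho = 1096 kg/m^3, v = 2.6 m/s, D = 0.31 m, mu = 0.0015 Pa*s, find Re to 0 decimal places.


Re = rho * v * D / mu
Re = 1096 * 2.6 * 0.31 / 0.0015
Re = 883.376 / 0.0015
Re = 588917


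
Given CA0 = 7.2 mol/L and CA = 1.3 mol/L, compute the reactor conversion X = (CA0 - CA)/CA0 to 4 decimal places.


X = (CA0 - CA) / CA0
X = (7.2 - 1.3) / 7.2
X = 5.9 / 7.2
X = 0.8194


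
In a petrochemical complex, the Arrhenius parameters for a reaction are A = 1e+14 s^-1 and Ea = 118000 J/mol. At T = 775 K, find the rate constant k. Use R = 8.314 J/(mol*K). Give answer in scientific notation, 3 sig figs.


k = A * exp(-Ea/(R*T))
k = 1e+14 * exp(-118000 / (8.314 * 775))
k = 1e+14 * exp(-18.313455)
k = 1.11e+06


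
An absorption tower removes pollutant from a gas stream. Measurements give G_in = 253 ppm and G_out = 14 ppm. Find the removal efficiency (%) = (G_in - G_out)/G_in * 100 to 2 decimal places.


Efficiency = (G_in - G_out) / G_in * 100%
Efficiency = (253 - 14) / 253 * 100
Efficiency = 239 / 253 * 100
Efficiency = 94.47%


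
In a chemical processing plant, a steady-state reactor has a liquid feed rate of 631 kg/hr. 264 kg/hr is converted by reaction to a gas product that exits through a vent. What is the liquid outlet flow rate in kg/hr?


Steady-state mass balance on the main outlet: F_out = F_in - F_removed
F_out = 631 - 264
F_out = 367 kg/hr


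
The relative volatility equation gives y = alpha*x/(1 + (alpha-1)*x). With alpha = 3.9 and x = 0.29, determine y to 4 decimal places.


y = alpha*x / (1 + (alpha-1)*x)
y = 3.9*0.29 / (1 + (3.9-1)*0.29)
y = 1.131 / (1 + 0.841)
y = 1.131 / 1.841
y = 0.6143


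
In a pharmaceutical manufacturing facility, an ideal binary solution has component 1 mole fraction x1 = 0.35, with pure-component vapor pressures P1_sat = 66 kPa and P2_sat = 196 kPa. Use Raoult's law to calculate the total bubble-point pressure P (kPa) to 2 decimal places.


P = x1*P1_sat + x2*P2_sat
x2 = 1 - x1 = 1 - 0.35 = 0.65
P = 0.35*66 + 0.65*196
P = 23.1 + 127.4
P = 150.50 kPa


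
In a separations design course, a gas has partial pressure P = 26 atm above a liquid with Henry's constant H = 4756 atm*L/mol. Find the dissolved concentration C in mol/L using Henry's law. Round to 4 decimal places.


C = P / H
C = 26 / 4756
C = 0.0055 mol/L


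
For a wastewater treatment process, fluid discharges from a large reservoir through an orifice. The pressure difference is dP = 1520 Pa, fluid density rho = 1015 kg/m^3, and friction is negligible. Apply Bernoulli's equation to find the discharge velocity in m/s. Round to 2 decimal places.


v = sqrt(2*dP/rho)
v = sqrt(2*1520/1015)
v = sqrt(2.995074)
v = 1.73 m/s


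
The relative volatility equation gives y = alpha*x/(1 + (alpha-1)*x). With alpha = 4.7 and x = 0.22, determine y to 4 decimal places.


y = alpha*x / (1 + (alpha-1)*x)
y = 4.7*0.22 / (1 + (4.7-1)*0.22)
y = 1.034 / (1 + 0.814)
y = 1.034 / 1.814
y = 0.5700


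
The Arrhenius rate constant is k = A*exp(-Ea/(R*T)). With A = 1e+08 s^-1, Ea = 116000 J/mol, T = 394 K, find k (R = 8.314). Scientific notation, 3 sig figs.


k = A * exp(-Ea/(R*T))
k = 1e+08 * exp(-116000 / (8.314 * 394))
k = 1e+08 * exp(-35.412105)
k = 4.18e-08


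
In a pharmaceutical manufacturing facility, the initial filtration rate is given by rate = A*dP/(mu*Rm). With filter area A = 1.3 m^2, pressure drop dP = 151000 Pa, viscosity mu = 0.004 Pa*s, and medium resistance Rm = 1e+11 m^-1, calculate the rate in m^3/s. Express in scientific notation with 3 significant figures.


rate = A * dP / (mu * Rm)
rate = 1.3 * 151000 / (0.004 * 1e+11)
rate = 196300.0 / 4.000e+08
rate = 4.91e-04 m^3/s


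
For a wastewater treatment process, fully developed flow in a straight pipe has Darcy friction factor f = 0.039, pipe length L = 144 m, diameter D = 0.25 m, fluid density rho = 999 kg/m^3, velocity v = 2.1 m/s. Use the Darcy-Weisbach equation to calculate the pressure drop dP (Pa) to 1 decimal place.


dP = f * (L/D) * (rho*v^2/2)
dP = 0.039 * (144/0.25) * (999*2.1^2/2)
L/D = 576.0
rho*v^2/2 = 999*4.41/2 = 2202.795
dP = 0.039 * 576.0 * 2202.795
dP = 49483.6 Pa


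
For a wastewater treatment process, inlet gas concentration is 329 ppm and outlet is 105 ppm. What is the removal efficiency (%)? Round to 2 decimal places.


Efficiency = (G_in - G_out) / G_in * 100%
Efficiency = (329 - 105) / 329 * 100
Efficiency = 224 / 329 * 100
Efficiency = 68.09%


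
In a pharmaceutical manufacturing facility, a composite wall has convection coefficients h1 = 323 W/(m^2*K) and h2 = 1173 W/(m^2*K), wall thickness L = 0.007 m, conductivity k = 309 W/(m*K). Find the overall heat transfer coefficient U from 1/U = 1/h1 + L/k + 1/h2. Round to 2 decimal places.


1/U = 1/h1 + L/k + 1/h2
1/U = 1/323 + 0.007/309 + 1/1173
1/U = 0.0030959752 + 2.26537e-05 + 0.0008525149
1/U = 0.0039711438
U = 251.82 W/(m^2*K)


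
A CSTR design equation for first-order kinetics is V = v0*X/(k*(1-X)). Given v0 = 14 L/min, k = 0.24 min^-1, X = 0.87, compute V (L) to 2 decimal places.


V = v0 * X / (k * (1 - X))
V = 14 * 0.87 / (0.24 * (1 - 0.87))
V = 12.18 / (0.24 * 0.13)
V = 12.18 / 0.0312
V = 390.38 L


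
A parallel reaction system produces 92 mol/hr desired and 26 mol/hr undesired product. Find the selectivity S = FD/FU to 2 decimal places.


S = desired product rate / undesired product rate
S = 92 / 26
S = 3.54


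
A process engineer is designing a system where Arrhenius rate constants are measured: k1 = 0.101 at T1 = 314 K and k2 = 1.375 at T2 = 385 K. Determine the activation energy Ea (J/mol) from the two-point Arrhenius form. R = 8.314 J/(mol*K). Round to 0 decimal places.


Ea = R * ln(k2/k1) / (1/T1 - 1/T2)
ln(k2/k1) = ln(1.375/0.101) = 2.6110885
1/T1 - 1/T2 = 1/314 - 1/385 = 0.000587310778
Ea = 8.314 * 2.6110885 / 0.000587310778
Ea = 36963 J/mol


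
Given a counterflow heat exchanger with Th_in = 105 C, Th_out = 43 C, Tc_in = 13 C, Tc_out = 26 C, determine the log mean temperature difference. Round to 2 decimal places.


dT1 = Th_in - Tc_out = 105 - 26 = 79
dT2 = Th_out - Tc_in = 43 - 13 = 30
LMTD = (dT1 - dT2) / ln(dT1/dT2)
LMTD = (79 - 30) / ln(79/30)
LMTD = 50.61 K


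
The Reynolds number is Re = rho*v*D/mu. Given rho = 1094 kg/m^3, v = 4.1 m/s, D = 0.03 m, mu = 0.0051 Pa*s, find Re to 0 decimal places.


Re = rho * v * D / mu
Re = 1094 * 4.1 * 0.03 / 0.0051
Re = 134.562 / 0.0051
Re = 26385


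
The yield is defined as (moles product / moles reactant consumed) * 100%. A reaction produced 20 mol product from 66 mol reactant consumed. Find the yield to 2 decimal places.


Yield = (moles product / moles consumed) * 100%
Yield = (20 / 66) * 100
Yield = 0.303 * 100
Yield = 30.30%


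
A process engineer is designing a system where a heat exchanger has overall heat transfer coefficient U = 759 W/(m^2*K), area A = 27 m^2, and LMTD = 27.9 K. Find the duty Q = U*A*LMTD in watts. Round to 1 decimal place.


Q = U * A * LMTD
Q = 759 * 27 * 27.9
Q = 571754.7 W


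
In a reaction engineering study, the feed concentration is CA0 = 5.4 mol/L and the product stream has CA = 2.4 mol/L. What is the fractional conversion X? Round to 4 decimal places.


X = (CA0 - CA) / CA0
X = (5.4 - 2.4) / 5.4
X = 3.0 / 5.4
X = 0.5556


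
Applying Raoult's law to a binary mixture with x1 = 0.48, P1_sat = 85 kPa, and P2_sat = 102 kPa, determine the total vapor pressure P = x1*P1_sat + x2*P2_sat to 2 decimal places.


P = x1*P1_sat + x2*P2_sat
x2 = 1 - x1 = 1 - 0.48 = 0.52
P = 0.48*85 + 0.52*102
P = 40.8 + 53.04
P = 93.84 kPa


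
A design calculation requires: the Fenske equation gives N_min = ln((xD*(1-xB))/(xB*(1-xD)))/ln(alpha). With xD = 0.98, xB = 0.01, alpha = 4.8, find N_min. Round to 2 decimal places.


N_min = ln((xD*(1-xB))/(xB*(1-xD))) / ln(alpha)
Numerator inside ln: 0.9702 / 0.0002 = 4851.0
ln(4851.0) = 8.48694
ln(alpha) = ln(4.8) = 1.568616
N_min = 8.48694 / 1.568616 = 5.41


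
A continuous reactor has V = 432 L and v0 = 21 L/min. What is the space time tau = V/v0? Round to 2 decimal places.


tau = V / v0
tau = 432 / 21
tau = 20.57 min


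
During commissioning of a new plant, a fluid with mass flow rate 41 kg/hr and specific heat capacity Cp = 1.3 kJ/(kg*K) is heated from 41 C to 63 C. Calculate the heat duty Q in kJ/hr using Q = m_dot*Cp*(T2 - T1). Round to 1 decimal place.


Q = m_dot * Cp * (T2 - T1)
Q = 41 * 1.3 * (63 - 41)
Q = 41 * 1.3 * 22
Q = 1172.6 kJ/hr


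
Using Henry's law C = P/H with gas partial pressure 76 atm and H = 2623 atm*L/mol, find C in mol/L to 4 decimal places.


C = P / H
C = 76 / 2623
C = 0.0290 mol/L


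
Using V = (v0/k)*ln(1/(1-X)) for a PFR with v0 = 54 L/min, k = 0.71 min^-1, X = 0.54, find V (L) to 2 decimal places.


V = (v0/k) * ln(1/(1-X))
V = (54/0.71) * ln(1/(1-0.54))
V = 76.056338 * ln(2.173913)
V = 76.056338 * 0.776529
V = 59.06 L


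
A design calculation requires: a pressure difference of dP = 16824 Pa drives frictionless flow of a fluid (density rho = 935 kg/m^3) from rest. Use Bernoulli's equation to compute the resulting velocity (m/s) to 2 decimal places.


v = sqrt(2*dP/rho)
v = sqrt(2*16824/935)
v = sqrt(35.987166)
v = 6.00 m/s


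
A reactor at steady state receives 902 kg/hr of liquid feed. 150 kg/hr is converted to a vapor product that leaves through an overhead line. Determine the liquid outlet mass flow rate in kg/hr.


Steady-state mass balance on the main outlet: F_out = F_in - F_removed
F_out = 902 - 150
F_out = 752 kg/hr


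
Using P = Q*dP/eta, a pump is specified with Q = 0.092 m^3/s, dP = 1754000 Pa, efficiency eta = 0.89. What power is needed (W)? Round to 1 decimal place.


P = Q * dP / eta
P = 0.092 * 1754000 / 0.89
P = 161368.0 / 0.89
P = 181312.4 W


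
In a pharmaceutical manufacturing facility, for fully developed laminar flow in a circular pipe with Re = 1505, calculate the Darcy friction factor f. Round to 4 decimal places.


f = 64 / Re
f = 64 / 1505
f = 0.0425


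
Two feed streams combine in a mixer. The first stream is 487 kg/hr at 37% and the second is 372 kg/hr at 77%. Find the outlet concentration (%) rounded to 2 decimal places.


Mass balance on solute: F1*x1 + F2*x2 = F3*x3
F3 = F1 + F2 = 487 + 372 = 859 kg/hr
x3 = (F1*x1 + F2*x2)/F3
x3 = (487*0.37 + 372*0.77) / 859
x3 = 54.32%


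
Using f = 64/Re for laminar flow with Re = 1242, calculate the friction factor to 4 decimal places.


f = 64 / Re
f = 64 / 1242
f = 0.0515


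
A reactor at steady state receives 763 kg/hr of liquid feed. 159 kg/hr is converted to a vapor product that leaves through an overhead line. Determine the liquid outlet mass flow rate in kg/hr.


Steady-state mass balance on the main outlet: F_out = F_in - F_removed
F_out = 763 - 159
F_out = 604 kg/hr


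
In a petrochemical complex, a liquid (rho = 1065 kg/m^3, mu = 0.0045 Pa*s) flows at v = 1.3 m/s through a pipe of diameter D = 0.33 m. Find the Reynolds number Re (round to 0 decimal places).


Re = rho * v * D / mu
Re = 1065 * 1.3 * 0.33 / 0.0045
Re = 456.885 / 0.0045
Re = 101530


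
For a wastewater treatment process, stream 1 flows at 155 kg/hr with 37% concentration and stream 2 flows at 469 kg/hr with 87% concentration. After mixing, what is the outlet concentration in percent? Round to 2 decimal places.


Mass balance on solute: F1*x1 + F2*x2 = F3*x3
F3 = F1 + F2 = 155 + 469 = 624 kg/hr
x3 = (F1*x1 + F2*x2)/F3
x3 = (155*0.37 + 469*0.87) / 624
x3 = 74.58%


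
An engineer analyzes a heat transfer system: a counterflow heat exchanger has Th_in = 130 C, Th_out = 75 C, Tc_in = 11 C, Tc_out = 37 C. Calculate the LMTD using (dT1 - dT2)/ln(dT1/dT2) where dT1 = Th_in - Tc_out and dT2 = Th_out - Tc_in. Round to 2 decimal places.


dT1 = Th_in - Tc_out = 130 - 37 = 93
dT2 = Th_out - Tc_in = 75 - 11 = 64
LMTD = (dT1 - dT2) / ln(dT1/dT2)
LMTD = (93 - 64) / ln(93/64)
LMTD = 77.60 K


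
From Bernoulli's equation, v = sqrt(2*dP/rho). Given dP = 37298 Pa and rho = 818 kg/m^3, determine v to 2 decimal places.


v = sqrt(2*dP/rho)
v = sqrt(2*37298/818)
v = sqrt(91.193154)
v = 9.55 m/s


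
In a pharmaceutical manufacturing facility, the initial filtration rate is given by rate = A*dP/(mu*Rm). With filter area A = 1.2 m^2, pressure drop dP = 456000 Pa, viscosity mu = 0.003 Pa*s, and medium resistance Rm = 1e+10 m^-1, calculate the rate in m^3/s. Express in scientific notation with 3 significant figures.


rate = A * dP / (mu * Rm)
rate = 1.2 * 456000 / (0.003 * 1e+10)
rate = 547200.0 / 3.000e+07
rate = 1.82e-02 m^3/s


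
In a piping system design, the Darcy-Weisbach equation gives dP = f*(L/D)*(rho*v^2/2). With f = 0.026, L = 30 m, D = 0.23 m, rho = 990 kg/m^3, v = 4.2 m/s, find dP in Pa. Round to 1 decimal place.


dP = f * (L/D) * (rho*v^2/2)
dP = 0.026 * (30/0.23) * (990*4.2^2/2)
L/D = 130.43478261
rho*v^2/2 = 990*17.64/2 = 8731.8
dP = 0.026 * 130.43478261 * 8731.8
dP = 29612.2 Pa


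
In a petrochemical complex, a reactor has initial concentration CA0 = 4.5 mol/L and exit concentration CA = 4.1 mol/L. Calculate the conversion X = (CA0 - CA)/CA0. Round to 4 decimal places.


X = (CA0 - CA) / CA0
X = (4.5 - 4.1) / 4.5
X = 0.4 / 4.5
X = 0.0889


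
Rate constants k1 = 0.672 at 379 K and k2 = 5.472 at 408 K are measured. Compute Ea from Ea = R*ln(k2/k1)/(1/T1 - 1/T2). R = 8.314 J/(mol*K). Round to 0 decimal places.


Ea = R * ln(k2/k1) / (1/T1 - 1/T2)
ln(k2/k1) = ln(5.472/0.672) = 2.0971411
1/T1 - 1/T2 = 1/379 - 1/408 = 0.000187542035
Ea = 8.314 * 2.0971411 / 0.000187542035
Ea = 92969 J/mol


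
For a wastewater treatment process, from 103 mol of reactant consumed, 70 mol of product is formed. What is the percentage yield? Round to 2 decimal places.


Yield = (moles product / moles consumed) * 100%
Yield = (70 / 103) * 100
Yield = 0.6796 * 100
Yield = 67.96%


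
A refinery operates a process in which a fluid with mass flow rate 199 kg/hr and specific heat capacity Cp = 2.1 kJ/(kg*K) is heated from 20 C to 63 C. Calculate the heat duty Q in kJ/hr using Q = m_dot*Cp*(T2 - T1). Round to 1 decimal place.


Q = m_dot * Cp * (T2 - T1)
Q = 199 * 2.1 * (63 - 20)
Q = 199 * 2.1 * 43
Q = 17969.7 kJ/hr


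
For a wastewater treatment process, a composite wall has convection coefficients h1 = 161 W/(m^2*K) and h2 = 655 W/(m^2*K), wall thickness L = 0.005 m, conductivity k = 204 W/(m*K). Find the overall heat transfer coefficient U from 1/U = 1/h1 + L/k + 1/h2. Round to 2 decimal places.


1/U = 1/h1 + L/k + 1/h2
1/U = 1/161 + 0.005/204 + 1/655
1/U = 0.0062111801 + 2.45098e-05 + 0.0015267176
1/U = 0.0077624075
U = 128.83 W/(m^2*K)


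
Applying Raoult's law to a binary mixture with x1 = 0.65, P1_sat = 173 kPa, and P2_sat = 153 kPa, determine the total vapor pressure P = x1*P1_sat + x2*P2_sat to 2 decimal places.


P = x1*P1_sat + x2*P2_sat
x2 = 1 - x1 = 1 - 0.65 = 0.35
P = 0.65*173 + 0.35*153
P = 112.45 + 53.55
P = 166.00 kPa


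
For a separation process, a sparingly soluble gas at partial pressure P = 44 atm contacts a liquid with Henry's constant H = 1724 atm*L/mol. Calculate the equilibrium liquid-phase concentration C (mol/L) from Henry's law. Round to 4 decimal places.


C = P / H
C = 44 / 1724
C = 0.0255 mol/L


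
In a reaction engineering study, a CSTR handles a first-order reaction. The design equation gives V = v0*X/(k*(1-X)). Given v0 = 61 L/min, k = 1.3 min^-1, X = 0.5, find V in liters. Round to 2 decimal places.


V = v0 * X / (k * (1 - X))
V = 61 * 0.5 / (1.3 * (1 - 0.5))
V = 30.5 / (1.3 * 0.5)
V = 30.5 / 0.65
V = 46.92 L


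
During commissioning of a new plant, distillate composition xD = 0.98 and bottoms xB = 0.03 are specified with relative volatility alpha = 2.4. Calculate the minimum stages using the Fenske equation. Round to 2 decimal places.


N_min = ln((xD*(1-xB))/(xB*(1-xD))) / ln(alpha)
Numerator inside ln: 0.9506 / 0.0006 = 1584.333333
ln(1584.333333) = 7.367919
ln(alpha) = ln(2.4) = 0.875469
N_min = 7.367919 / 0.875469 = 8.42


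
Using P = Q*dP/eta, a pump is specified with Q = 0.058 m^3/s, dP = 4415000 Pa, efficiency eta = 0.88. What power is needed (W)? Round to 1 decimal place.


P = Q * dP / eta
P = 0.058 * 4415000 / 0.88
P = 256070.0 / 0.88
P = 290988.6 W


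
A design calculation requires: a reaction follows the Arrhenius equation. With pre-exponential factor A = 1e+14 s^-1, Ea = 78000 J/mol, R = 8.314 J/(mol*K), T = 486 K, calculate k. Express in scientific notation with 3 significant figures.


k = A * exp(-Ea/(R*T))
k = 1e+14 * exp(-78000 / (8.314 * 486))
k = 1e+14 * exp(-19.304045)
k = 4.13e+05


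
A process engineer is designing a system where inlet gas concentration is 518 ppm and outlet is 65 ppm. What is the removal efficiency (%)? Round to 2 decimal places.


Efficiency = (G_in - G_out) / G_in * 100%
Efficiency = (518 - 65) / 518 * 100
Efficiency = 453 / 518 * 100
Efficiency = 87.45%


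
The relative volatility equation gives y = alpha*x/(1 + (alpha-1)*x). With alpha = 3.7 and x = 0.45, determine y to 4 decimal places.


y = alpha*x / (1 + (alpha-1)*x)
y = 3.7*0.45 / (1 + (3.7-1)*0.45)
y = 1.665 / (1 + 1.215)
y = 1.665 / 2.215
y = 0.7517


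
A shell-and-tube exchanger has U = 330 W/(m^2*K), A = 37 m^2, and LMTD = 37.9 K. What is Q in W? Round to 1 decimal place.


Q = U * A * LMTD
Q = 330 * 37 * 37.9
Q = 462759.0 W


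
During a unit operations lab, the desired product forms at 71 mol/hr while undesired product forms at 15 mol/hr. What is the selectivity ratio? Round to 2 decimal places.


S = desired product rate / undesired product rate
S = 71 / 15
S = 4.73


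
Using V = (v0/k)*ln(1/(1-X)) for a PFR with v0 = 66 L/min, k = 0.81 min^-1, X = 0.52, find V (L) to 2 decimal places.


V = (v0/k) * ln(1/(1-X))
V = (66/0.81) * ln(1/(1-0.52))
V = 81.481481 * ln(2.083333)
V = 81.481481 * 0.733969
V = 59.80 L


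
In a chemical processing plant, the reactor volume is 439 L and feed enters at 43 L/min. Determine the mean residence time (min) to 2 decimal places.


tau = V / v0
tau = 439 / 43
tau = 10.21 min


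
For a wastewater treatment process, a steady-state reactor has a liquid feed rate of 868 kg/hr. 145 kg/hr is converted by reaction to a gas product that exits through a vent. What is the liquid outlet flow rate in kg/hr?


Steady-state mass balance on the main outlet: F_out = F_in - F_removed
F_out = 868 - 145
F_out = 723 kg/hr


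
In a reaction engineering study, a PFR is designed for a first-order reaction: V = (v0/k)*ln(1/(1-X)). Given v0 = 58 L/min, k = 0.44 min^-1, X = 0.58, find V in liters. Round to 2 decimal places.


V = (v0/k) * ln(1/(1-X))
V = (58/0.44) * ln(1/(1-0.58))
V = 131.818182 * ln(2.380952)
V = 131.818182 * 0.8675
V = 114.35 L


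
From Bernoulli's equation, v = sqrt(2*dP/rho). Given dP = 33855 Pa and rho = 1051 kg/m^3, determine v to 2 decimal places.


v = sqrt(2*dP/rho)
v = sqrt(2*33855/1051)
v = sqrt(64.424358)
v = 8.03 m/s


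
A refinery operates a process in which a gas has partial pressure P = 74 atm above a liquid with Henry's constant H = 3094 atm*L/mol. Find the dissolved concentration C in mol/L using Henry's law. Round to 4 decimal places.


C = P / H
C = 74 / 3094
C = 0.0239 mol/L


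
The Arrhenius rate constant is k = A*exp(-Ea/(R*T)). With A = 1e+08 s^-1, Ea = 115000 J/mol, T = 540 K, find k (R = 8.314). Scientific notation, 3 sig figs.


k = A * exp(-Ea/(R*T))
k = 1e+08 * exp(-115000 / (8.314 * 540))
k = 1e+08 * exp(-25.614982)
k = 7.51e-04


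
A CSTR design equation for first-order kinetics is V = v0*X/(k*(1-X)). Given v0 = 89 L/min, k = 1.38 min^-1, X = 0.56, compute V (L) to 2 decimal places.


V = v0 * X / (k * (1 - X))
V = 89 * 0.56 / (1.38 * (1 - 0.56))
V = 49.84 / (1.38 * 0.44)
V = 49.84 / 0.6072
V = 82.08 L


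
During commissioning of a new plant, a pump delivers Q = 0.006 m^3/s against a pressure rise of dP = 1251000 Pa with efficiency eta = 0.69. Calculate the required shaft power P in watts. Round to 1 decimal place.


P = Q * dP / eta
P = 0.006 * 1251000 / 0.69
P = 7506.0 / 0.69
P = 10878.3 W


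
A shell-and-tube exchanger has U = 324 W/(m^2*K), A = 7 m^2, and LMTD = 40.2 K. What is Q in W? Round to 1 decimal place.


Q = U * A * LMTD
Q = 324 * 7 * 40.2
Q = 91173.6 W


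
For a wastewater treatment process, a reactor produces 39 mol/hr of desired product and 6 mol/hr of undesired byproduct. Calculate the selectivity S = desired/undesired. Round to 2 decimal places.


S = desired product rate / undesired product rate
S = 39 / 6
S = 6.50


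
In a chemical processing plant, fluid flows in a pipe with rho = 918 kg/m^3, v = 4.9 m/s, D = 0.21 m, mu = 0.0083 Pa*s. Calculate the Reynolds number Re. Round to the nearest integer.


Re = rho * v * D / mu
Re = 918 * 4.9 * 0.21 / 0.0083
Re = 944.622 / 0.0083
Re = 113810


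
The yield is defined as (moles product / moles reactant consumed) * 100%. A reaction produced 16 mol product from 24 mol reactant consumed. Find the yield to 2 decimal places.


Yield = (moles product / moles consumed) * 100%
Yield = (16 / 24) * 100
Yield = 0.6667 * 100
Yield = 66.67%


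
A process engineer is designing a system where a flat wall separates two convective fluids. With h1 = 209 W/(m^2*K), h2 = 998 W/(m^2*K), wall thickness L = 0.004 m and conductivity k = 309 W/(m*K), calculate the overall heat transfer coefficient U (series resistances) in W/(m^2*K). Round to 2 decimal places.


1/U = 1/h1 + L/k + 1/h2
1/U = 1/209 + 0.004/309 + 1/998
1/U = 0.004784689 + 1.2945e-05 + 0.001002004
1/U = 0.005799638
U = 172.42 W/(m^2*K)


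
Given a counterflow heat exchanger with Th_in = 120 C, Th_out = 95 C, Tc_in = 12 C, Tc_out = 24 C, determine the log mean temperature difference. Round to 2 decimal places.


dT1 = Th_in - Tc_out = 120 - 24 = 96
dT2 = Th_out - Tc_in = 95 - 12 = 83
LMTD = (dT1 - dT2) / ln(dT1/dT2)
LMTD = (96 - 83) / ln(96/83)
LMTD = 89.34 K


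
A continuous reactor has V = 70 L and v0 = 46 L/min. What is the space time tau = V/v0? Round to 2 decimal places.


tau = V / v0
tau = 70 / 46
tau = 1.52 min


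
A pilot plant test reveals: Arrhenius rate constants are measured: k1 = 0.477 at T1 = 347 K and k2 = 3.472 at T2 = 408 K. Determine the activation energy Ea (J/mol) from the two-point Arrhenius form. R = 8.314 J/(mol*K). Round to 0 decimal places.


Ea = R * ln(k2/k1) / (1/T1 - 1/T2)
ln(k2/k1) = ln(3.472/0.477) = 1.9849696
1/T1 - 1/T2 = 1/347 - 1/408 = 0.000430863988
Ea = 8.314 * 1.9849696 / 0.000430863988
Ea = 38302 J/mol


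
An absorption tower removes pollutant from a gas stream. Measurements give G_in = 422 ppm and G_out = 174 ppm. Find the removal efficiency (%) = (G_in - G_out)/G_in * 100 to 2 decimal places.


Efficiency = (G_in - G_out) / G_in * 100%
Efficiency = (422 - 174) / 422 * 100
Efficiency = 248 / 422 * 100
Efficiency = 58.77%


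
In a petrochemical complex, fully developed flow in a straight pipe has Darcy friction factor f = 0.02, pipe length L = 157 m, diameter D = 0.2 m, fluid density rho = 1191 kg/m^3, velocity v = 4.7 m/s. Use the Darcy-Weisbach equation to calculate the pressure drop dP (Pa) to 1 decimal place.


dP = f * (L/D) * (rho*v^2/2)
dP = 0.02 * (157/0.2) * (1191*4.7^2/2)
L/D = 785.0
rho*v^2/2 = 1191*22.09/2 = 13154.595
dP = 0.02 * 785.0 * 13154.595
dP = 206527.1 Pa


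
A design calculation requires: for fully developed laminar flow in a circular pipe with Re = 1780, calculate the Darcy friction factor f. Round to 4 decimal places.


f = 64 / Re
f = 64 / 1780
f = 0.0360


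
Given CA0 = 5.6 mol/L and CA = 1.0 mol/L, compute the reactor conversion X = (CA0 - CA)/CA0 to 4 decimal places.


X = (CA0 - CA) / CA0
X = (5.6 - 1.0) / 5.6
X = 4.6 / 5.6
X = 0.8214


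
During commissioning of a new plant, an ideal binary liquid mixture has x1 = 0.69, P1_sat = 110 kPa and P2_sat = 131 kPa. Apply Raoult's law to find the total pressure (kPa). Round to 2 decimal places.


P = x1*P1_sat + x2*P2_sat
x2 = 1 - x1 = 1 - 0.69 = 0.31
P = 0.69*110 + 0.31*131
P = 75.9 + 40.61
P = 116.51 kPa


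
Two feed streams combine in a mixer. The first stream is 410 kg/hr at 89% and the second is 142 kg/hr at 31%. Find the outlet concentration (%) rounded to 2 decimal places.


Mass balance on solute: F1*x1 + F2*x2 = F3*x3
F3 = F1 + F2 = 410 + 142 = 552 kg/hr
x3 = (F1*x1 + F2*x2)/F3
x3 = (410*0.89 + 142*0.31) / 552
x3 = 74.08%


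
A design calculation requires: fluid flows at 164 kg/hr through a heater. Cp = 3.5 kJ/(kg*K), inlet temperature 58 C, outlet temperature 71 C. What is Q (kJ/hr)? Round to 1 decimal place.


Q = m_dot * Cp * (T2 - T1)
Q = 164 * 3.5 * (71 - 58)
Q = 164 * 3.5 * 13
Q = 7462.0 kJ/hr


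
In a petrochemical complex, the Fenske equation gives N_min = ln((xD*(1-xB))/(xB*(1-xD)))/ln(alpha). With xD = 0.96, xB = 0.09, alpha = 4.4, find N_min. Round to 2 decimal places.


N_min = ln((xD*(1-xB))/(xB*(1-xD))) / ln(alpha)
Numerator inside ln: 0.8736 / 0.0036 = 242.666667
ln(242.666667) = 5.491689
ln(alpha) = ln(4.4) = 1.481605
N_min = 5.491689 / 1.481605 = 3.71


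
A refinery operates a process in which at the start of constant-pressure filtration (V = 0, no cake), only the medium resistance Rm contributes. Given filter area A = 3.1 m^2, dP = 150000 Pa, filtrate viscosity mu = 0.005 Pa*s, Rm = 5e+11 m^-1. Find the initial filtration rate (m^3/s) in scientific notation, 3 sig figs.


rate = A * dP / (mu * Rm)
rate = 3.1 * 150000 / (0.005 * 5e+11)
rate = 465000.0 / 2.500e+09
rate = 1.86e-04 m^3/s


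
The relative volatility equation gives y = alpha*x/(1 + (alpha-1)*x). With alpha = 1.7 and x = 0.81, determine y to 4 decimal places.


y = alpha*x / (1 + (alpha-1)*x)
y = 1.7*0.81 / (1 + (1.7-1)*0.81)
y = 1.377 / (1 + 0.567)
y = 1.377 / 1.567
y = 0.8787


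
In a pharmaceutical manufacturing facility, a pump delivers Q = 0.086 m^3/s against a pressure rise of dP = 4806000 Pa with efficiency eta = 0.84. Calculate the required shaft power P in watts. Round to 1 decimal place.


P = Q * dP / eta
P = 0.086 * 4806000 / 0.84
P = 413316.0 / 0.84
P = 492042.9 W


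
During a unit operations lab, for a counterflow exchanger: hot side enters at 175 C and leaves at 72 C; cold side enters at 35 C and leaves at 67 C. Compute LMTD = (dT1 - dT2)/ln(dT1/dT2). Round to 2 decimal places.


dT1 = Th_in - Tc_out = 175 - 67 = 108
dT2 = Th_out - Tc_in = 72 - 35 = 37
LMTD = (dT1 - dT2) / ln(dT1/dT2)
LMTD = (108 - 37) / ln(108/37)
LMTD = 66.28 K


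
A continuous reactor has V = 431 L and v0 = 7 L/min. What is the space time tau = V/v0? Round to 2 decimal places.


tau = V / v0
tau = 431 / 7
tau = 61.57 min


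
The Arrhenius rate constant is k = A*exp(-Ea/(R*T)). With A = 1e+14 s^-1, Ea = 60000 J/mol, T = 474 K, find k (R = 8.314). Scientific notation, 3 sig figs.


k = A * exp(-Ea/(R*T))
k = 1e+14 * exp(-60000 / (8.314 * 474))
k = 1e+14 * exp(-15.225196)
k = 2.44e+07


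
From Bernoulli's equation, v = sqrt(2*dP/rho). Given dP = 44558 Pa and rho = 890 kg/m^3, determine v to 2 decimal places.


v = sqrt(2*dP/rho)
v = sqrt(2*44558/890)
v = sqrt(100.130337)
v = 10.01 m/s


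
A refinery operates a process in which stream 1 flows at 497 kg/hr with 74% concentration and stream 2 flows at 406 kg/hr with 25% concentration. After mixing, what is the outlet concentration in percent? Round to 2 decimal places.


Mass balance on solute: F1*x1 + F2*x2 = F3*x3
F3 = F1 + F2 = 497 + 406 = 903 kg/hr
x3 = (F1*x1 + F2*x2)/F3
x3 = (497*0.74 + 406*0.25) / 903
x3 = 51.97%


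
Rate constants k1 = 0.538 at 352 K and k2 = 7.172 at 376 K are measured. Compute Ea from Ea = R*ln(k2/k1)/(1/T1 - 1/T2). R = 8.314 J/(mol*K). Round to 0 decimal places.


Ea = R * ln(k2/k1) / (1/T1 - 1/T2)
ln(k2/k1) = ln(7.172/0.538) = 2.5900813
1/T1 - 1/T2 = 1/352 - 1/376 = 0.000181334623
Ea = 8.314 * 2.5900813 / 0.000181334623
Ea = 118752 J/mol


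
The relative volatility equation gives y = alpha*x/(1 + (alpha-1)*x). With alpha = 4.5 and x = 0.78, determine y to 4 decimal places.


y = alpha*x / (1 + (alpha-1)*x)
y = 4.5*0.78 / (1 + (4.5-1)*0.78)
y = 3.51 / (1 + 2.73)
y = 3.51 / 3.73
y = 0.9410


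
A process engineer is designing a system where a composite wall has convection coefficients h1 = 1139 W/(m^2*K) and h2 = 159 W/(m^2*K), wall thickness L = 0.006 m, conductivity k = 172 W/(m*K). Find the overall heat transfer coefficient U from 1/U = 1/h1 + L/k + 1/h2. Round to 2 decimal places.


1/U = 1/h1 + L/k + 1/h2
1/U = 1/1139 + 0.006/172 + 1/159
1/U = 0.0008779631 + 3.48837e-05 + 0.0062893082
1/U = 0.007202155
U = 138.85 W/(m^2*K)


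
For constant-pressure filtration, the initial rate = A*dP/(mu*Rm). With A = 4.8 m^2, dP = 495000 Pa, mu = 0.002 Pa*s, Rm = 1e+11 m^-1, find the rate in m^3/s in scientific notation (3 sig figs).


rate = A * dP / (mu * Rm)
rate = 4.8 * 495000 / (0.002 * 1e+11)
rate = 2376000.0 / 2.000e+08
rate = 1.19e-02 m^3/s


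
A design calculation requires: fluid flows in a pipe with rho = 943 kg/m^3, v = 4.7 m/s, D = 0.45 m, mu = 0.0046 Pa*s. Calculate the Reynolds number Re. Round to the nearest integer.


Re = rho * v * D / mu
Re = 943 * 4.7 * 0.45 / 0.0046
Re = 1994.445 / 0.0046
Re = 433575


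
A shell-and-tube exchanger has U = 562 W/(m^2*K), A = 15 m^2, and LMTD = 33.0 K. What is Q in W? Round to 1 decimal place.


Q = U * A * LMTD
Q = 562 * 15 * 33.0
Q = 278190.0 W


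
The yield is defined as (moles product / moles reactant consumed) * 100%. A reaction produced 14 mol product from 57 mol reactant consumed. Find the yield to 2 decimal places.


Yield = (moles product / moles consumed) * 100%
Yield = (14 / 57) * 100
Yield = 0.2456 * 100
Yield = 24.56%


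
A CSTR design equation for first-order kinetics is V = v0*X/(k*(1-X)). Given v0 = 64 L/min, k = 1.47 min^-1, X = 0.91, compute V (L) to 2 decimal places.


V = v0 * X / (k * (1 - X))
V = 64 * 0.91 / (1.47 * (1 - 0.91))
V = 58.24 / (1.47 * 0.09)
V = 58.24 / 0.1323
V = 440.21 L


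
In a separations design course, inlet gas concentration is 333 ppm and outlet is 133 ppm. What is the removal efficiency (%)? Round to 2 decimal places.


Efficiency = (G_in - G_out) / G_in * 100%
Efficiency = (333 - 133) / 333 * 100
Efficiency = 200 / 333 * 100
Efficiency = 60.06%


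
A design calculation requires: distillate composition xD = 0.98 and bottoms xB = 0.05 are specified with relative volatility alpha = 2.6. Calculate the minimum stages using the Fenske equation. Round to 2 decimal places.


N_min = ln((xD*(1-xB))/(xB*(1-xD))) / ln(alpha)
Numerator inside ln: 0.931 / 0.001 = 931.0
ln(931.0) = 6.836259
ln(alpha) = ln(2.6) = 0.955511
N_min = 6.836259 / 0.955511 = 7.15


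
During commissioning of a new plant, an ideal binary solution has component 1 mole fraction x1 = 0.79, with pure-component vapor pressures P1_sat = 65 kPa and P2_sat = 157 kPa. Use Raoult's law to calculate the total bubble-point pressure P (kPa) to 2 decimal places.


P = x1*P1_sat + x2*P2_sat
x2 = 1 - x1 = 1 - 0.79 = 0.21
P = 0.79*65 + 0.21*157
P = 51.35 + 32.97
P = 84.32 kPa


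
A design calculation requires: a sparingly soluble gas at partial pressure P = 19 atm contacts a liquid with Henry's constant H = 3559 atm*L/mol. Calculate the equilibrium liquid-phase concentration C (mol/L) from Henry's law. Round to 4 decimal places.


C = P / H
C = 19 / 3559
C = 0.0053 mol/L


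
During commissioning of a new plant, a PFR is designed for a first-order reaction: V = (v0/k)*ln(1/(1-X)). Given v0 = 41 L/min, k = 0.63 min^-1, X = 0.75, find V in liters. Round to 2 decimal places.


V = (v0/k) * ln(1/(1-X))
V = (41/0.63) * ln(1/(1-0.75))
V = 65.079365 * ln(4.0)
V = 65.079365 * 1.386294
V = 90.22 L


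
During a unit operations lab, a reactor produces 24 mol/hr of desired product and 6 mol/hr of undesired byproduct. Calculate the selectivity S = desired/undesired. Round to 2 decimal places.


S = desired product rate / undesired product rate
S = 24 / 6
S = 4.00


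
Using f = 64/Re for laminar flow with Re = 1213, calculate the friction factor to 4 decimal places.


f = 64 / Re
f = 64 / 1213
f = 0.0528


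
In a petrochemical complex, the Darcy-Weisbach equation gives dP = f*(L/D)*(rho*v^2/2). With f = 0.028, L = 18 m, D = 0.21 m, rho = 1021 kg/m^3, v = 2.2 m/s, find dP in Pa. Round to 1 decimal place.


dP = f * (L/D) * (rho*v^2/2)
dP = 0.028 * (18/0.21) * (1021*2.2^2/2)
L/D = 85.71428571
rho*v^2/2 = 1021*4.84/2 = 2470.82
dP = 0.028 * 85.71428571 * 2470.82
dP = 5930.0 Pa


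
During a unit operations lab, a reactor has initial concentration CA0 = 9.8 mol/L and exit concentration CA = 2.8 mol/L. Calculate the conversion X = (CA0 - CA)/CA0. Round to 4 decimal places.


X = (CA0 - CA) / CA0
X = (9.8 - 2.8) / 9.8
X = 7.0 / 9.8
X = 0.7143


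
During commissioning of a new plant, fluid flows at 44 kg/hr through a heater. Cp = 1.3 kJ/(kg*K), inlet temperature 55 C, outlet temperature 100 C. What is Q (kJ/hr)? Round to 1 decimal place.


Q = m_dot * Cp * (T2 - T1)
Q = 44 * 1.3 * (100 - 55)
Q = 44 * 1.3 * 45
Q = 2574.0 kJ/hr


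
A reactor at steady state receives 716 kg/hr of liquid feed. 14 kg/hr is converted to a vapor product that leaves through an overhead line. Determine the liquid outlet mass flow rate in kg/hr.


Steady-state mass balance on the main outlet: F_out = F_in - F_removed
F_out = 716 - 14
F_out = 702 kg/hr


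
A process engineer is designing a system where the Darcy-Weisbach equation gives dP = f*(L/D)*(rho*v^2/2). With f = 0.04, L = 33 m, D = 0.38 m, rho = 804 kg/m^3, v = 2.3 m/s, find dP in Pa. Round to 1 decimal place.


dP = f * (L/D) * (rho*v^2/2)
dP = 0.04 * (33/0.38) * (804*2.3^2/2)
L/D = 86.84210526
rho*v^2/2 = 804*5.29/2 = 2126.58
dP = 0.04 * 86.84210526 * 2126.58
dP = 7387.1 Pa


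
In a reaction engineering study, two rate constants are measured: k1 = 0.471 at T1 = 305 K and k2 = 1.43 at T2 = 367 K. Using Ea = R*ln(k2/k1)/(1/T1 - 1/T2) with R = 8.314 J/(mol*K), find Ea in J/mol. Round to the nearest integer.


Ea = R * ln(k2/k1) / (1/T1 - 1/T2)
ln(k2/k1) = ln(1.43/0.471) = 1.1105716
1/T1 - 1/T2 = 1/305 - 1/367 = 0.000553892884
Ea = 8.314 * 1.1105716 / 0.000553892884
Ea = 16670 J/mol


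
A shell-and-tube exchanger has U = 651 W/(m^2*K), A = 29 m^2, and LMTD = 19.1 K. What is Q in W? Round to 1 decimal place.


Q = U * A * LMTD
Q = 651 * 29 * 19.1
Q = 360588.9 W


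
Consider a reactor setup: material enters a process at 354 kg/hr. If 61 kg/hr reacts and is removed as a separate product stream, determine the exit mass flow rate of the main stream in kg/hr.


Steady-state mass balance on the main outlet: F_out = F_in - F_removed
F_out = 354 - 61
F_out = 293 kg/hr


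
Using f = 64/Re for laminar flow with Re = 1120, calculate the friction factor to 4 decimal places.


f = 64 / Re
f = 64 / 1120
f = 0.0571


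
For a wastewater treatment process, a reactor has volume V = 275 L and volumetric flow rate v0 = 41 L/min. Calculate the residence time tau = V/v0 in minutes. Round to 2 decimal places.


tau = V / v0
tau = 275 / 41
tau = 6.71 min


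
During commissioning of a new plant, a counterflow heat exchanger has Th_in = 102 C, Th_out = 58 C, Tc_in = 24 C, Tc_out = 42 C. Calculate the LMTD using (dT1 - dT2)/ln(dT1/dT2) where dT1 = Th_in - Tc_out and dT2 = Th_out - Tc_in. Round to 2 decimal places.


dT1 = Th_in - Tc_out = 102 - 42 = 60
dT2 = Th_out - Tc_in = 58 - 24 = 34
LMTD = (dT1 - dT2) / ln(dT1/dT2)
LMTD = (60 - 34) / ln(60/34)
LMTD = 45.78 K


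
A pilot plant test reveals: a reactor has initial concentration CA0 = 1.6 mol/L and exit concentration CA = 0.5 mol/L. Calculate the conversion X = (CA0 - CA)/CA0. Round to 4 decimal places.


X = (CA0 - CA) / CA0
X = (1.6 - 0.5) / 1.6
X = 1.1 / 1.6
X = 0.6875


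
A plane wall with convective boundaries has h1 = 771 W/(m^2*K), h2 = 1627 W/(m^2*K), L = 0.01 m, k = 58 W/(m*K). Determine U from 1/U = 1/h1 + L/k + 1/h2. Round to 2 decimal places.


1/U = 1/h1 + L/k + 1/h2
1/U = 1/771 + 0.01/58 + 1/1627
1/U = 0.0012970169 + 0.0001724138 + 0.0006146281
1/U = 0.0020840588
U = 479.83 W/(m^2*K)


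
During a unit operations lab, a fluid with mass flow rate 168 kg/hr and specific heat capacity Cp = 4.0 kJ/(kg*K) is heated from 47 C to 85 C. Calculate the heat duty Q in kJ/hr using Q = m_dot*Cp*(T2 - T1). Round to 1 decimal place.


Q = m_dot * Cp * (T2 - T1)
Q = 168 * 4.0 * (85 - 47)
Q = 168 * 4.0 * 38
Q = 25536.0 kJ/hr


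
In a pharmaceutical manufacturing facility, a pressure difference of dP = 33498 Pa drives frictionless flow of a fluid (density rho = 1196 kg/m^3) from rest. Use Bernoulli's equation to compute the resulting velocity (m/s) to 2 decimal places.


v = sqrt(2*dP/rho)
v = sqrt(2*33498/1196)
v = sqrt(56.016722)
v = 7.48 m/s


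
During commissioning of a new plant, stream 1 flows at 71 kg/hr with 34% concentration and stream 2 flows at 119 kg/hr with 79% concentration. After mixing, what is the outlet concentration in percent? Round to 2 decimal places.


Mass balance on solute: F1*x1 + F2*x2 = F3*x3
F3 = F1 + F2 = 71 + 119 = 190 kg/hr
x3 = (F1*x1 + F2*x2)/F3
x3 = (71*0.34 + 119*0.79) / 190
x3 = 62.18%


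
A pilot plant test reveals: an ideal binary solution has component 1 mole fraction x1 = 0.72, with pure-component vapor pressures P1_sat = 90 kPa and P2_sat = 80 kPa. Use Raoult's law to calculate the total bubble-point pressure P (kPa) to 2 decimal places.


P = x1*P1_sat + x2*P2_sat
x2 = 1 - x1 = 1 - 0.72 = 0.28
P = 0.72*90 + 0.28*80
P = 64.8 + 22.4
P = 87.20 kPa


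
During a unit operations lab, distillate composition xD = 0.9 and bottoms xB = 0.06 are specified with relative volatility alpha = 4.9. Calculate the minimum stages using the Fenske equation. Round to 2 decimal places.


N_min = ln((xD*(1-xB))/(xB*(1-xD))) / ln(alpha)
Numerator inside ln: 0.846 / 0.006 = 141.0
ln(141.0) = 4.94876
ln(alpha) = ln(4.9) = 1.589235
N_min = 4.94876 / 1.589235 = 3.11


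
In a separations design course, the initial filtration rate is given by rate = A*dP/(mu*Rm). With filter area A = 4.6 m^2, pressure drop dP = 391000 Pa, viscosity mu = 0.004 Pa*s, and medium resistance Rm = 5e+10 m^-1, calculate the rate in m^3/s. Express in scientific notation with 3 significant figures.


rate = A * dP / (mu * Rm)
rate = 4.6 * 391000 / (0.004 * 5e+10)
rate = 1798600.0 / 2.000e+08
rate = 8.99e-03 m^3/s


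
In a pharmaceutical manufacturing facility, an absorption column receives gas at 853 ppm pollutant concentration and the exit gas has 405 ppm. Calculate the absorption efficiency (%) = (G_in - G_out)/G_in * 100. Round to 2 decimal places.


Efficiency = (G_in - G_out) / G_in * 100%
Efficiency = (853 - 405) / 853 * 100
Efficiency = 448 / 853 * 100
Efficiency = 52.52%


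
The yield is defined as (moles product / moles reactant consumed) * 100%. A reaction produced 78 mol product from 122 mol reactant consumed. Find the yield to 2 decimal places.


Yield = (moles product / moles consumed) * 100%
Yield = (78 / 122) * 100
Yield = 0.6393 * 100
Yield = 63.93%


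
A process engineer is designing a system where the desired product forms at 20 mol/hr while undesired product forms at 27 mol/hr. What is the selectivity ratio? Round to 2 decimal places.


S = desired product rate / undesired product rate
S = 20 / 27
S = 0.74


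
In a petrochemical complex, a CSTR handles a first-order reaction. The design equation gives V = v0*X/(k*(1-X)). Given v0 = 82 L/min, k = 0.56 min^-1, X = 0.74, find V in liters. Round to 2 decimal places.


V = v0 * X / (k * (1 - X))
V = 82 * 0.74 / (0.56 * (1 - 0.74))
V = 60.68 / (0.56 * 0.26)
V = 60.68 / 0.1456
V = 416.76 L


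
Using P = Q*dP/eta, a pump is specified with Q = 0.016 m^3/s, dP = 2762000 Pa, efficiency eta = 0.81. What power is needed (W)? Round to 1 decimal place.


P = Q * dP / eta
P = 0.016 * 2762000 / 0.81
P = 44192.0 / 0.81
P = 54558.0 W
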